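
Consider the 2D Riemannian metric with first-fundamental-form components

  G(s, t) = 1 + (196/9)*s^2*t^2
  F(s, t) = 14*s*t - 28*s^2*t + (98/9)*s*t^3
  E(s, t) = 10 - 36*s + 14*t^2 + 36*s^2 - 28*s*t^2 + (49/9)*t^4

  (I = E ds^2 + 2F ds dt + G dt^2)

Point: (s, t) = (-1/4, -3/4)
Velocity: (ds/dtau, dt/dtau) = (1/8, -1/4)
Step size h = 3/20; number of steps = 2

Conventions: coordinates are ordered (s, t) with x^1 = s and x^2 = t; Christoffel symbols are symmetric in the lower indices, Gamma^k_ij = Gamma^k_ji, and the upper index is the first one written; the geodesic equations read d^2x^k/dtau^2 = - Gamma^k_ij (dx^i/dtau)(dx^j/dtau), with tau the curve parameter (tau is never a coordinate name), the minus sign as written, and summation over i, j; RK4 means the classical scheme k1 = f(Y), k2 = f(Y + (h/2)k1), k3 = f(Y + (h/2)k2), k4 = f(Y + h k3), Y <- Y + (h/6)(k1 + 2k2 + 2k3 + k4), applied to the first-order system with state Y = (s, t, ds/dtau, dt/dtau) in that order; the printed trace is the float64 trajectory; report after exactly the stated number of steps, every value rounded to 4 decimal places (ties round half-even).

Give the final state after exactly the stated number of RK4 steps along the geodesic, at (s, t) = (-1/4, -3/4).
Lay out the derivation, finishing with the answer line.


f(Y) = (ds/dtau, dt/dtau, -Gamma^s_ij Y'^i Y'^j, -Gamma^t_ij Y'^i Y'^j) with the Gammas evaluated at the stage position; h = 0.150000; intermediate values shown to 6 dp
step 0: s = -0.2500, t = -0.7500, ds/dtau = 0.1250, dt/dtau = -0.2500
step 1:
  k1: at (s, t) = (-0.250000, -0.750000), (ds/dtau, dt/dtau) = (0.125000, -0.250000); Gamma_sss = -0.980991, Gamma_sst = -0.572245, Gamma_stt = -0.190748, Gamma_tss = -0.147676, Gamma_tst = -0.086144, Gamma_ttt = -0.028715; k1 = (0.125000, -0.250000, -0.008516, -0.001282)
  k2: at (s, t) = (-0.240625, -0.768750), (ds/dtau, dt/dtau) = (0.124361, -0.250096); Gamma_sss = -0.980005, Gamma_sst = -0.585961, Gamma_stt = -0.183411, Gamma_tss = -0.145290, Gamma_tst = -0.086872, Gamma_ttt = -0.027192; k2 = (0.124361, -0.250096, -0.009821, -0.001456)
  k3: at (s, t) = (-0.240673, -0.768757), (ds/dtau, dt/dtau) = (0.124263, -0.250109); Gamma_sss = -0.979949, Gamma_sst = -0.585933, Gamma_stt = -0.183437, Gamma_tss = -0.145305, Gamma_tst = -0.086881, Gamma_ttt = -0.027200; k3 = (0.124263, -0.250109, -0.009814, -0.001455)
  k4: at (s, t) = (-0.231360, -0.787516), (ds/dtau, dt/dtau) = (0.123528, -0.250218); Gamma_sss = -0.978710, Gamma_sst = -0.599472, Gamma_stt = -0.176116, Gamma_tss = -0.142610, Gamma_tst = -0.087350, Gamma_ttt = -0.025662; k4 = (0.123528, -0.250218, -0.011097, -0.001617)
  Y <- Y + (h/6)(k1 + 2k2 + 2k3 + k4): s = -0.2314, t = -0.7875, ds/dtau = 0.1235, dt/dtau = -0.2502
step 2:
  k1: at (s, t) = (-0.231356, -0.787516), (ds/dtau, dt/dtau) = (0.123528, -0.250218); Gamma_sss = -0.978715, Gamma_sst = -0.599475, Gamma_stt = -0.176113, Gamma_tss = -0.142608, Gamma_tst = -0.087349, Gamma_ttt = -0.025661; k1 = (0.123528, -0.250218, -0.011098, -0.001617)
  k2: at (s, t) = (-0.222091, -0.806282), (ds/dtau, dt/dtau) = (0.122696, -0.250339); Gamma_sss = -0.977236, Gamma_sst = -0.612833, Gamma_stt = -0.168805, Gamma_tss = -0.139608, Gamma_tst = -0.087550, Gamma_ttt = -0.024116; k2 = (0.122696, -0.250339, -0.012356, -0.001765)
  k3: at (s, t) = (-0.222153, -0.806291), (ds/dtau, dt/dtau) = (0.122601, -0.250350); Gamma_sss = -0.977164, Gamma_sst = -0.612794, Gamma_stt = -0.168840, Gamma_tss = -0.139629, Gamma_tst = -0.087563, Gamma_ttt = -0.024126; k3 = (0.122601, -0.250350, -0.012347, -0.001764)
  k4: at (s, t) = (-0.212965, -0.825068), (ds/dtau, dt/dtau) = (0.121676, -0.250483); Gamma_sss = -0.975409, Gamma_sst = -0.625939, Gamma_stt = -0.161566, Gamma_tss = -0.136344, Gamma_tst = -0.087495, Gamma_ttt = -0.022584; k4 = (0.121676, -0.250483, -0.013576, -0.001898)
  Y <- Y + (h/6)(k1 + 2k2 + 2k3 + k4): s = -0.2130, t = -0.8251, ds/dtau = 0.1217, dt/dtau = -0.2505

Answer: s = -0.2130, t = -0.8251, ds/dtau = 0.1217, dt/dtau = -0.2505


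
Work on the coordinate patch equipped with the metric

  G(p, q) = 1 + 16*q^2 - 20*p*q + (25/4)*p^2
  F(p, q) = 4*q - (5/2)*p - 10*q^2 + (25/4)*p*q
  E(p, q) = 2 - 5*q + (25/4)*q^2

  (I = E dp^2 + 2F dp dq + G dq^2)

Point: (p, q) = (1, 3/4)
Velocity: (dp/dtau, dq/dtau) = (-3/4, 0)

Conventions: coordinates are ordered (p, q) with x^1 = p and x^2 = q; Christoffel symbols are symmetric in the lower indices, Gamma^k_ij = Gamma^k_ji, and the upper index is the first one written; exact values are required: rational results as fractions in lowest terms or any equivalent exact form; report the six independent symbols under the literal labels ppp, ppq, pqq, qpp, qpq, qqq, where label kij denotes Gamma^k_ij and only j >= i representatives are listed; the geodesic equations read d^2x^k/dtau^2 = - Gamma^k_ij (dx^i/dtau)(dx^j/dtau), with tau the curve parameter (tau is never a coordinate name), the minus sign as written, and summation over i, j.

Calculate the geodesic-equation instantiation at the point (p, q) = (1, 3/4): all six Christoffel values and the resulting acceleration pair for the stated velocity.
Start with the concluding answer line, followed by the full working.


Answer: Gamma_ppp = 0, Gamma_ppq = 140/129, Gamma_pqq = -224/129, Gamma_qpp = 0, Gamma_qpq = -80/129, Gamma_qqq = 128/129; accelerations (d^2p/dtau^2, d^2q/dtau^2) = (0, 0)

E = 113/64, F = -7/16, G = 5/4 at the point
E_p = 0, E_q = 35/8, F_p = 35/16, F_q = -19/4, G_p = -5/2, G_q = 4
EG - F^2 = 129/64;  g^inv = (64/129) * [[5/4, 7/16], [7/16, 113/64]]
first-kind symbols [ij,l] = (1/2)(d_i g_jl + d_j g_il - d_l g_ij): [pp,p] = E_p/2 = 0, [pp,q] = F_p - E_q/2 = 0, [pq,p] = E_q/2 = 35/16, [pq,q] = G_p/2 = -5/4, [qq,p] = F_q - G_p/2 = -7/2, [qq,q] = G_q/2 = 2
Gamma^p_ij = (G*[ij,p] - F*[ij,q])/(EG - F^2), Gamma^q_ij = (E*[ij,q] - F*[ij,p])/(EG - F^2)
Gamma_ppp = 0, Gamma_ppq = 140/129, Gamma_pqq = -224/129, Gamma_qpp = 0, Gamma_qpq = -80/129, Gamma_qqq = 128/129
d^2p/dtau^2 = -(Gamma_ppp*(-3/4)^2 + 2*Gamma_ppq*(-3/4)*(0) + Gamma_pqq*(0)^2) = 0
d^2q/dtau^2 = -(Gamma_qpp*(-3/4)^2 + 2*Gamma_qpq*(-3/4)*(0) + Gamma_qqq*(0)^2) = 0


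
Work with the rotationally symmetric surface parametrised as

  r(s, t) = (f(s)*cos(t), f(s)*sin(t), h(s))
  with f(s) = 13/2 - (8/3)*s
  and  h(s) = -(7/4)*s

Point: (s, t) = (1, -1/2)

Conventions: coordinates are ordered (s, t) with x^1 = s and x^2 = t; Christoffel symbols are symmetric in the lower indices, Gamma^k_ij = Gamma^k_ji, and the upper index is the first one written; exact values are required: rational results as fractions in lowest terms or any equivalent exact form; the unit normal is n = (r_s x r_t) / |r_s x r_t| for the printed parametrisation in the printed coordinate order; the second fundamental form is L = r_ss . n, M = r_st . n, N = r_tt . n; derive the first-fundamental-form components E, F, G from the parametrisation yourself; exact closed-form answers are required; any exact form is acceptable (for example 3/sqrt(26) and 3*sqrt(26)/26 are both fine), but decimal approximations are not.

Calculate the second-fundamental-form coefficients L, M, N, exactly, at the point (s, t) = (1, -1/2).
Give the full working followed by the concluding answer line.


f = 23/6, f' = -8/3, f'' = 0, h' = -7/4, h'' = 0
E = 1465/144, F = 0, G = 529/36; answer radicand W^2 = 1465/144
unnormalised second-form numerators: l = 0, m = 0, n = -161/24; L = l/sqrt(1465/144), and similarly M = m/sqrt(W^2), N = n/sqrt(W^2)

Answer: L = 0, M = 0, N = -161*sqrt(1465)/2930


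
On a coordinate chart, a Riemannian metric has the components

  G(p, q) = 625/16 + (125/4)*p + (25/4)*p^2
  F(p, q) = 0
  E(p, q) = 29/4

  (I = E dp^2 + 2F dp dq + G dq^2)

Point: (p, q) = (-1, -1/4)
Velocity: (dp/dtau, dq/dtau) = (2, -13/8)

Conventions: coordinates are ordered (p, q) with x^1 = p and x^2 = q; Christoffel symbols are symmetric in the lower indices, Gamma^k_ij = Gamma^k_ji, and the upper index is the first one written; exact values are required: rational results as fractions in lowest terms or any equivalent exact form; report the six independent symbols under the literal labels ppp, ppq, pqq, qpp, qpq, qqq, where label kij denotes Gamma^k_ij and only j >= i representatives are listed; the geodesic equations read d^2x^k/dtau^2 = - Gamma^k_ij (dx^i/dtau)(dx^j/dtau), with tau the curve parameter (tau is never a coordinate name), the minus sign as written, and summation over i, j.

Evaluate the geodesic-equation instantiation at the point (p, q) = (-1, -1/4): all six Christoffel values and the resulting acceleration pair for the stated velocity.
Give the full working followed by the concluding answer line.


E = 29/4, F = 0, G = 225/16 at the point
E_p = 0, E_q = 0, F_p = 0, F_q = 0, G_p = 75/4, G_q = 0
EG - F^2 = 6525/64;  g^inv = (64/6525) * [[225/16, 0], [0, 29/4]]
first-kind symbols [ij,l] = (1/2)(d_i g_jl + d_j g_il - d_l g_ij): [pp,p] = E_p/2 = 0, [pp,q] = F_p - E_q/2 = 0, [pq,p] = E_q/2 = 0, [pq,q] = G_p/2 = 75/8, [qq,p] = F_q - G_p/2 = -75/8, [qq,q] = G_q/2 = 0
Gamma^p_ij = (G*[ij,p] - F*[ij,q])/(EG - F^2), Gamma^q_ij = (E*[ij,q] - F*[ij,p])/(EG - F^2)
Gamma_ppp = 0, Gamma_ppq = 0, Gamma_pqq = -75/58, Gamma_qpp = 0, Gamma_qpq = 2/3, Gamma_qqq = 0
d^2p/dtau^2 = -(Gamma_ppp*(2)^2 + 2*Gamma_ppq*(2)*(-13/8) + Gamma_pqq*(-13/8)^2) = 12675/3712
d^2q/dtau^2 = -(Gamma_qpp*(2)^2 + 2*Gamma_qpq*(2)*(-13/8) + Gamma_qqq*(-13/8)^2) = 13/3

Answer: Gamma_ppp = 0, Gamma_ppq = 0, Gamma_pqq = -75/58, Gamma_qpp = 0, Gamma_qpq = 2/3, Gamma_qqq = 0; accelerations (d^2p/dtau^2, d^2q/dtau^2) = (12675/3712, 13/3)


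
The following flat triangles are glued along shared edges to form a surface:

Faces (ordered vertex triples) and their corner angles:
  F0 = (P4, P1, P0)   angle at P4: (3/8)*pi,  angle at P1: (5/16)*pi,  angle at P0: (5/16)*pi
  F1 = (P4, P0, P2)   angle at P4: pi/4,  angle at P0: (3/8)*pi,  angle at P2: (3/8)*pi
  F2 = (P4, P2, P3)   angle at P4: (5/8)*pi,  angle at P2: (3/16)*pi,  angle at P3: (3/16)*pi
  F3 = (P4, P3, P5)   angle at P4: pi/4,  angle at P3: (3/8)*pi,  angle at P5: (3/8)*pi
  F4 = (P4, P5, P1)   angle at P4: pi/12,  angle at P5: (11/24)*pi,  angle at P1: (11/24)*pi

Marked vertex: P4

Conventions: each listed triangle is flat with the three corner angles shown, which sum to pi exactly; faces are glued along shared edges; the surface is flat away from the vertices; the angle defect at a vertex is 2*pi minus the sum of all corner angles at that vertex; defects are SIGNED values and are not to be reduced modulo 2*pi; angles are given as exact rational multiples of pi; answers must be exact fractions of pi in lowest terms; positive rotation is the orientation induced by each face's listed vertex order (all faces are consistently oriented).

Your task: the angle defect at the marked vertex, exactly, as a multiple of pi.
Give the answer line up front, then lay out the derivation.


Answer: defect(P4) = (5/12)*pi

Sum of corner angles at P4: (19/12)*pi
defect = 2*pi - (19/12)*pi


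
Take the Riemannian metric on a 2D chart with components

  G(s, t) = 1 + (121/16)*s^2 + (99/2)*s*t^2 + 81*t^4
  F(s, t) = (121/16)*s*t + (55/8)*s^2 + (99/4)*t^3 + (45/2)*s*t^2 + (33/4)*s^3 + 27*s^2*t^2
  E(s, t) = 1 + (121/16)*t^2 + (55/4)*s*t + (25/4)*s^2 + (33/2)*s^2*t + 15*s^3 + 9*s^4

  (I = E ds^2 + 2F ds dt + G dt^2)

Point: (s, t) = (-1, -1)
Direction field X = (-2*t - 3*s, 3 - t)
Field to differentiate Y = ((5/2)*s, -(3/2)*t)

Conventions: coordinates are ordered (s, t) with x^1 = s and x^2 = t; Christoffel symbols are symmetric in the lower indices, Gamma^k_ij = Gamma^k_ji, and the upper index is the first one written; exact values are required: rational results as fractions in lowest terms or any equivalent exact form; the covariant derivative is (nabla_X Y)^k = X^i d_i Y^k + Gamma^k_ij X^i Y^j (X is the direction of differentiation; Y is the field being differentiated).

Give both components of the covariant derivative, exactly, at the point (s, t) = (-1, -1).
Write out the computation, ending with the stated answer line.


E = 97/16, F = -225/16, G = 641/16 at the point
E_s = 63/4, E_t = -99/8, F_s = -449/16, F_t = 923/16, G_s = 275/8, G_t = -225
EG - F^2 = 361/8;  g^inv = (8/361) * [[641/16, 225/16], [225/16, 97/16]]
first-kind symbols [ij,l] = (1/2)(d_i g_jl + d_j g_il - d_l g_ij): [ss,s] = E_s/2 = 63/8, [ss,t] = F_s - E_t/2 = -175/8, [st,s] = E_t/2 = -99/16, [st,t] = G_s/2 = 275/16, [tt,s] = F_t - G_s/2 = 81/2, [tt,t] = G_t/2 = -225/2
Gamma^s_ij = (G*[ij,s] - F*[ij,t])/(EG - F^2), Gamma^t_ij = (E*[ij,t] - F*[ij,s])/(EG - F^2)
Gamma_sss = 63/361, Gamma_sst = -99/722, Gamma_stt = 324/361, Gamma_tss = -175/361, Gamma_tst = 275/722, Gamma_ttt = -900/361
X = (5, 4), Y = (-5/2, 3/2) at the point

Answer: (nabla_X Y)^s = 23171/1444, (nabla_X Y)^t = -22889/1444


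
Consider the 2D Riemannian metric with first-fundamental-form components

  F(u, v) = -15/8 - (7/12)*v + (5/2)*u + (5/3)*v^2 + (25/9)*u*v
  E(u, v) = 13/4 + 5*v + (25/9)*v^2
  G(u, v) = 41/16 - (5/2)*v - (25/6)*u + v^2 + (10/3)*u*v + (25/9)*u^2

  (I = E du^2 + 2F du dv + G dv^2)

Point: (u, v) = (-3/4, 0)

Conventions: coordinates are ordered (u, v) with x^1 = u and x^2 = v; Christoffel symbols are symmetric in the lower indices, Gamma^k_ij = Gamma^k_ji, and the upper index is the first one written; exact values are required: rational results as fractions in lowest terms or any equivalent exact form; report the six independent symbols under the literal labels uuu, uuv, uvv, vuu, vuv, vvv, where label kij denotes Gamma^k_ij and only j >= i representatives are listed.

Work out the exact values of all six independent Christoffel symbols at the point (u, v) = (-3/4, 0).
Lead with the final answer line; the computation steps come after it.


Answer: Gamma_uuu = 0, Gamma_uuv = 5/19, Gamma_uvv = 3/19, Gamma_vuu = 0, Gamma_vuv = -25/57, Gamma_vvv = -5/19

E = 13/4, F = -15/4, G = 29/4 at the point
E_u = 0, E_v = 5, F_u = 5/2, F_v = -8/3, G_u = -25/3, G_v = -5
EG - F^2 = 19/2;  g^inv = (2/19) * [[29/4, 15/4], [15/4, 13/4]]
first-kind symbols [ij,l] = (1/2)(d_i g_jl + d_j g_il - d_l g_ij): [uu,u] = E_u/2 = 0, [uu,v] = F_u - E_v/2 = 0, [uv,u] = E_v/2 = 5/2, [uv,v] = G_u/2 = -25/6, [vv,u] = F_v - G_u/2 = 3/2, [vv,v] = G_v/2 = -5/2
Gamma^u_ij = (G*[ij,u] - F*[ij,v])/(EG - F^2), Gamma^v_ij = (E*[ij,v] - F*[ij,u])/(EG - F^2)


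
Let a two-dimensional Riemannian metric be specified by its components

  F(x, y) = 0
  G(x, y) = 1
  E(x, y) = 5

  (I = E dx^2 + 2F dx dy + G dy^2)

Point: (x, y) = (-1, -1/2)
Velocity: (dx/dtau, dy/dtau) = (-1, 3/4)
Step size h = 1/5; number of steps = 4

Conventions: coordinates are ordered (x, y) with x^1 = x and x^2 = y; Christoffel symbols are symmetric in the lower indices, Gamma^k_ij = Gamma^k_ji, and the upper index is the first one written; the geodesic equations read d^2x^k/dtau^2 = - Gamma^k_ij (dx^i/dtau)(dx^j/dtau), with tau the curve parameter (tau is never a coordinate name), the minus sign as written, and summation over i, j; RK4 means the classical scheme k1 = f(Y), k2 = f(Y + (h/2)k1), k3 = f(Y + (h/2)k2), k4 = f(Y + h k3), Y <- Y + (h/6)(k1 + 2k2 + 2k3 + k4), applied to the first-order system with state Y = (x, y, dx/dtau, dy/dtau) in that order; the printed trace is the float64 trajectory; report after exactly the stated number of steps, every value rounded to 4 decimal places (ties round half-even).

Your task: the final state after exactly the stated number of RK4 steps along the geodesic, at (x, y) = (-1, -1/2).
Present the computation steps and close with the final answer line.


f(Y) = (dx/dtau, dy/dtau, -Gamma^x_ij Y'^i Y'^j, -Gamma^y_ij Y'^i Y'^j) with the Gammas evaluated at the stage position; h = 0.200000; intermediate values shown to 6 dp
step 0: x = -1.0000, y = -0.5000, dx/dtau = -1.0000, dy/dtau = 0.7500
step 1:
  k1: at (x, y) = (-1.000000, -0.500000), (dx/dtau, dy/dtau) = (-1.000000, 0.750000); Gamma_xxx = 0.000000, Gamma_xxy = 0.000000, Gamma_xyy = 0.000000, Gamma_yxx = 0.000000, Gamma_yxy = 0.000000, Gamma_yyy = 0.000000; k1 = (-1.000000, 0.750000, 0.000000, 0.000000)
  k2: at (x, y) = (-1.100000, -0.425000), (dx/dtau, dy/dtau) = (-1.000000, 0.750000); Gamma_xxx = 0.000000, Gamma_xxy = 0.000000, Gamma_xyy = 0.000000, Gamma_yxx = 0.000000, Gamma_yxy = 0.000000, Gamma_yyy = 0.000000; k2 = (-1.000000, 0.750000, 0.000000, 0.000000)
  k3: at (x, y) = (-1.100000, -0.425000), (dx/dtau, dy/dtau) = (-1.000000, 0.750000); Gamma_xxx = 0.000000, Gamma_xxy = 0.000000, Gamma_xyy = 0.000000, Gamma_yxx = 0.000000, Gamma_yxy = 0.000000, Gamma_yyy = 0.000000; k3 = (-1.000000, 0.750000, 0.000000, 0.000000)
  k4: at (x, y) = (-1.200000, -0.350000), (dx/dtau, dy/dtau) = (-1.000000, 0.750000); Gamma_xxx = 0.000000, Gamma_xxy = 0.000000, Gamma_xyy = 0.000000, Gamma_yxx = 0.000000, Gamma_yxy = 0.000000, Gamma_yyy = 0.000000; k4 = (-1.000000, 0.750000, 0.000000, 0.000000)
  Y <- Y + (h/6)(k1 + 2k2 + 2k3 + k4): x = -1.2000, y = -0.3500, dx/dtau = -1.0000, dy/dtau = 0.7500
step 2:
  k1: at (x, y) = (-1.200000, -0.350000), (dx/dtau, dy/dtau) = (-1.000000, 0.750000); Gamma_xxx = 0.000000, Gamma_xxy = 0.000000, Gamma_xyy = 0.000000, Gamma_yxx = 0.000000, Gamma_yxy = 0.000000, Gamma_yyy = 0.000000; k1 = (-1.000000, 0.750000, 0.000000, 0.000000)
  k2: at (x, y) = (-1.300000, -0.275000), (dx/dtau, dy/dtau) = (-1.000000, 0.750000); Gamma_xxx = 0.000000, Gamma_xxy = 0.000000, Gamma_xyy = 0.000000, Gamma_yxx = 0.000000, Gamma_yxy = 0.000000, Gamma_yyy = 0.000000; k2 = (-1.000000, 0.750000, 0.000000, 0.000000)
  k3: at (x, y) = (-1.300000, -0.275000), (dx/dtau, dy/dtau) = (-1.000000, 0.750000); Gamma_xxx = 0.000000, Gamma_xxy = 0.000000, Gamma_xyy = 0.000000, Gamma_yxx = 0.000000, Gamma_yxy = 0.000000, Gamma_yyy = 0.000000; k3 = (-1.000000, 0.750000, 0.000000, 0.000000)
  k4: at (x, y) = (-1.400000, -0.200000), (dx/dtau, dy/dtau) = (-1.000000, 0.750000); Gamma_xxx = 0.000000, Gamma_xxy = 0.000000, Gamma_xyy = 0.000000, Gamma_yxx = 0.000000, Gamma_yxy = 0.000000, Gamma_yyy = 0.000000; k4 = (-1.000000, 0.750000, 0.000000, 0.000000)
  Y <- Y + (h/6)(k1 + 2k2 + 2k3 + k4): x = -1.4000, y = -0.2000, dx/dtau = -1.0000, dy/dtau = 0.7500
step 3:
  k1: at (x, y) = (-1.400000, -0.200000), (dx/dtau, dy/dtau) = (-1.000000, 0.750000); Gamma_xxx = 0.000000, Gamma_xxy = 0.000000, Gamma_xyy = 0.000000, Gamma_yxx = 0.000000, Gamma_yxy = 0.000000, Gamma_yyy = 0.000000; k1 = (-1.000000, 0.750000, 0.000000, 0.000000)
  k2: at (x, y) = (-1.500000, -0.125000), (dx/dtau, dy/dtau) = (-1.000000, 0.750000); Gamma_xxx = 0.000000, Gamma_xxy = 0.000000, Gamma_xyy = 0.000000, Gamma_yxx = 0.000000, Gamma_yxy = 0.000000, Gamma_yyy = 0.000000; k2 = (-1.000000, 0.750000, 0.000000, 0.000000)
  k3: at (x, y) = (-1.500000, -0.125000), (dx/dtau, dy/dtau) = (-1.000000, 0.750000); Gamma_xxx = 0.000000, Gamma_xxy = 0.000000, Gamma_xyy = 0.000000, Gamma_yxx = 0.000000, Gamma_yxy = 0.000000, Gamma_yyy = 0.000000; k3 = (-1.000000, 0.750000, 0.000000, 0.000000)
  k4: at (x, y) = (-1.600000, -0.050000), (dx/dtau, dy/dtau) = (-1.000000, 0.750000); Gamma_xxx = 0.000000, Gamma_xxy = 0.000000, Gamma_xyy = 0.000000, Gamma_yxx = 0.000000, Gamma_yxy = 0.000000, Gamma_yyy = 0.000000; k4 = (-1.000000, 0.750000, 0.000000, 0.000000)
  Y <- Y + (h/6)(k1 + 2k2 + 2k3 + k4): x = -1.6000, y = -0.0500, dx/dtau = -1.0000, dy/dtau = 0.7500
step 4:
  k1: at (x, y) = (-1.600000, -0.050000), (dx/dtau, dy/dtau) = (-1.000000, 0.750000); Gamma_xxx = 0.000000, Gamma_xxy = 0.000000, Gamma_xyy = 0.000000, Gamma_yxx = 0.000000, Gamma_yxy = 0.000000, Gamma_yyy = 0.000000; k1 = (-1.000000, 0.750000, 0.000000, 0.000000)
  k2: at (x, y) = (-1.700000, 0.025000), (dx/dtau, dy/dtau) = (-1.000000, 0.750000); Gamma_xxx = 0.000000, Gamma_xxy = 0.000000, Gamma_xyy = 0.000000, Gamma_yxx = 0.000000, Gamma_yxy = 0.000000, Gamma_yyy = 0.000000; k2 = (-1.000000, 0.750000, 0.000000, 0.000000)
  k3: at (x, y) = (-1.700000, 0.025000), (dx/dtau, dy/dtau) = (-1.000000, 0.750000); Gamma_xxx = 0.000000, Gamma_xxy = 0.000000, Gamma_xyy = 0.000000, Gamma_yxx = 0.000000, Gamma_yxy = 0.000000, Gamma_yyy = 0.000000; k3 = (-1.000000, 0.750000, 0.000000, 0.000000)
  k4: at (x, y) = (-1.800000, 0.100000), (dx/dtau, dy/dtau) = (-1.000000, 0.750000); Gamma_xxx = 0.000000, Gamma_xxy = 0.000000, Gamma_xyy = 0.000000, Gamma_yxx = 0.000000, Gamma_yxy = 0.000000, Gamma_yyy = 0.000000; k4 = (-1.000000, 0.750000, 0.000000, 0.000000)
  Y <- Y + (h/6)(k1 + 2k2 + 2k3 + k4): x = -1.8000, y = 0.1000, dx/dtau = -1.0000, dy/dtau = 0.7500

Answer: x = -1.8000, y = 0.1000, dx/dtau = -1.0000, dy/dtau = 0.7500


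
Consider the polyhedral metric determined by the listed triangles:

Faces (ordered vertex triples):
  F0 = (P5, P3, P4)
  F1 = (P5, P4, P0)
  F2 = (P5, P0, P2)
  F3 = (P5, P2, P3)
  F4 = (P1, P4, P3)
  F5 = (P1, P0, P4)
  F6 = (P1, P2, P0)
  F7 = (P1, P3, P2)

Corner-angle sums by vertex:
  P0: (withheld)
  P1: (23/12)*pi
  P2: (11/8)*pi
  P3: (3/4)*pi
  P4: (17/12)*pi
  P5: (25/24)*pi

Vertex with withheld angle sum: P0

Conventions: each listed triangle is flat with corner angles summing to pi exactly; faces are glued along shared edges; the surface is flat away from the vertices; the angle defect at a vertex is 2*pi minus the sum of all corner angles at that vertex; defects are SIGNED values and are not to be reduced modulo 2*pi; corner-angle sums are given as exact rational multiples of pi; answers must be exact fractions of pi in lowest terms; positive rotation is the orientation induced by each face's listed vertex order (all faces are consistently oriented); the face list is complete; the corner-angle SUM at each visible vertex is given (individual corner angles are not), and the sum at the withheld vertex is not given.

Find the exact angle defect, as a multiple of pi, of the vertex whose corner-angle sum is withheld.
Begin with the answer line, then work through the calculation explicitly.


Answer: defect(P0) = pi/2

V = 6, E = 12, F = 8; chi = V - E + F = 2
Gauss-Bonnet: total defect = 2*pi*chi = 4*pi; visible defects sum to (7/2)*pi


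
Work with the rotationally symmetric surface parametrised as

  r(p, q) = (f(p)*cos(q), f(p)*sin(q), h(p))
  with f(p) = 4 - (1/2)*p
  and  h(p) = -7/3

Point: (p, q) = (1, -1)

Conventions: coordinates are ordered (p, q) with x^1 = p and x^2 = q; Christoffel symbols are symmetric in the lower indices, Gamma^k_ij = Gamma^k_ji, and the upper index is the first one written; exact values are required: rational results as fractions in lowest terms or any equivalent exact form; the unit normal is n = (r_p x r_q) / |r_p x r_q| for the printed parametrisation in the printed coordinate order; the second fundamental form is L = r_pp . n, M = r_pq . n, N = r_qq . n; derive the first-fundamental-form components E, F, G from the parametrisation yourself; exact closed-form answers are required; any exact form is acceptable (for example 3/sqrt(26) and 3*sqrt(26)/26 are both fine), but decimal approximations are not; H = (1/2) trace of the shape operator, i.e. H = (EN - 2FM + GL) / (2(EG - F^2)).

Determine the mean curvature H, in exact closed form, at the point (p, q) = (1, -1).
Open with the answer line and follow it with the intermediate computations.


Answer: H = 0

f = 7/2, f' = -1/2, f'' = 0, h' = 0, h'' = 0
E = 1/4, F = 0, G = 49/4; answer radicand W^2 = 1/4
unnormalised second-form numerators: l = 0, m = 0, n = 0; L = l/sqrt(1/4), and similarly M = m/sqrt(W^2), N = n/sqrt(W^2)
H = (E*n - 2*F*m + G*l) / (2*(EG - F^2)*sqrt(W^2)); E*n - 2*F*m + G*l = 0, EG - F^2 = 49/16, so H = (0)/sqrt(1/4)


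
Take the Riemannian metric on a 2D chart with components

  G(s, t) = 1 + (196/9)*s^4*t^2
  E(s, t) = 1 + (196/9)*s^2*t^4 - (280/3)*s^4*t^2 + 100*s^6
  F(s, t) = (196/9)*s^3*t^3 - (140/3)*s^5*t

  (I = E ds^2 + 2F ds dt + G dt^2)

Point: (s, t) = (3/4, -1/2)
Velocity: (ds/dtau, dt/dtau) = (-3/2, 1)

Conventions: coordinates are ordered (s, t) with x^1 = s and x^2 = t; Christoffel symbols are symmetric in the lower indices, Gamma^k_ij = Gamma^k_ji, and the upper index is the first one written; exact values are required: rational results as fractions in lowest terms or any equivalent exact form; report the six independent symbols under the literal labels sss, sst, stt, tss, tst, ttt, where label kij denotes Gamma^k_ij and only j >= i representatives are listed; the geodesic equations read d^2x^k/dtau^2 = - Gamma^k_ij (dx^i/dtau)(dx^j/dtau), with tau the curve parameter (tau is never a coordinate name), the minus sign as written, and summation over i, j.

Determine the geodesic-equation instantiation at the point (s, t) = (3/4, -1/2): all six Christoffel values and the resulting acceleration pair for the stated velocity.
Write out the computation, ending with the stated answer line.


E = 12473/1024, F = 2247/512, G = 697/256 at the point
E_s = 40339/384, E_t = 749/32, F_s = 4137/128, F_t = -1071/256, G_s = 147/16, G_t = -441/64
EG - F^2 = 14237/1024;  g^inv = (1024/14237) * [[697/256, -2247/512], [-2247/512, 12473/1024]]
first-kind symbols [ij,l] = (1/2)(d_i g_jl + d_j g_il - d_l g_ij): [ss,s] = E_s/2 = 40339/768, [ss,t] = F_s - E_t/2 = 2639/128, [st,s] = E_t/2 = 749/64, [st,t] = G_s/2 = 147/32, [tt,s] = F_t - G_s/2 = -2247/256, [tt,t] = G_t/2 = -441/128
Gamma^s_ij = (G*[ij,s] - F*[ij,t])/(EG - F^2), Gamma^t_ij = (E*[ij,t] - F*[ij,s])/(EG - F^2)
Gamma_sss = 161356/42711, Gamma_sst = 11984/14237, Gamma_stt = -8988/14237, Gamma_tss = 21112/14237, Gamma_tst = 4704/14237, Gamma_ttt = -3528/14237
d^2s/dtau^2 = -(Gamma_sss*(-3/2)^2 + 2*Gamma_sst*(-3/2)*(1) + Gamma_stt*(1)^2) = -76077/14237
d^2t/dtau^2 = -(Gamma_tss*(-3/2)^2 + 2*Gamma_tst*(-3/2)*(1) + Gamma_ttt*(1)^2) = -29862/14237

Answer: Gamma_sss = 161356/42711, Gamma_sst = 11984/14237, Gamma_stt = -8988/14237, Gamma_tss = 21112/14237, Gamma_tst = 4704/14237, Gamma_ttt = -3528/14237; accelerations (d^2s/dtau^2, d^2t/dtau^2) = (-76077/14237, -29862/14237)


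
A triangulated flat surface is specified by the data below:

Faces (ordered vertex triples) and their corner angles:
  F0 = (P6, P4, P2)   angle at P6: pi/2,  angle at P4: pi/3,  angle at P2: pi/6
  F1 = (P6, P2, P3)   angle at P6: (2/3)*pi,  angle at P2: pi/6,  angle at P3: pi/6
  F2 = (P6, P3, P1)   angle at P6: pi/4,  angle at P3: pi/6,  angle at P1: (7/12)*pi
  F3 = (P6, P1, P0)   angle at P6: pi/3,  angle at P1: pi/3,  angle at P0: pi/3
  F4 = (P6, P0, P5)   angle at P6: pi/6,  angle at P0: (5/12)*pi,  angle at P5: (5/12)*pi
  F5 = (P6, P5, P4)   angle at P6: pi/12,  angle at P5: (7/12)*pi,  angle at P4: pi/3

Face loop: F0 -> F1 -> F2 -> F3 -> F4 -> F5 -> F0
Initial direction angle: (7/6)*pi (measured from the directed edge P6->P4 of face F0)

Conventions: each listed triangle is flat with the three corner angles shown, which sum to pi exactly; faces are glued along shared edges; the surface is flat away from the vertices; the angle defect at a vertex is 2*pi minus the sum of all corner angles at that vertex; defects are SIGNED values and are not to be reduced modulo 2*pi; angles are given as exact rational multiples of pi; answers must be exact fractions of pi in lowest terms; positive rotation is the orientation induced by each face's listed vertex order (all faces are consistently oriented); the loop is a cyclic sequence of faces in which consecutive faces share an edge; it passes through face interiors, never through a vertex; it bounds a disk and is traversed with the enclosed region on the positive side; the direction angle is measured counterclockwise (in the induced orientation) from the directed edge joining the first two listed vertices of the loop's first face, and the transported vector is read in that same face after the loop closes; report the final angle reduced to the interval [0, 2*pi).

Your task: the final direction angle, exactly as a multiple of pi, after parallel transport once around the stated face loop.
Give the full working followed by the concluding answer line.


enclosed vertex P6: corner angles sum to 2*pi, defect = 2*pi - 2*pi = 0
adding the enclosed defects to the starting angle (mod 2*pi, induced orientation) gives the holonomy
final angle = (7/6)*pi + 0 = (7/6)*pi (mod 2*pi)

Answer: final direction angle = (7/6)*pi


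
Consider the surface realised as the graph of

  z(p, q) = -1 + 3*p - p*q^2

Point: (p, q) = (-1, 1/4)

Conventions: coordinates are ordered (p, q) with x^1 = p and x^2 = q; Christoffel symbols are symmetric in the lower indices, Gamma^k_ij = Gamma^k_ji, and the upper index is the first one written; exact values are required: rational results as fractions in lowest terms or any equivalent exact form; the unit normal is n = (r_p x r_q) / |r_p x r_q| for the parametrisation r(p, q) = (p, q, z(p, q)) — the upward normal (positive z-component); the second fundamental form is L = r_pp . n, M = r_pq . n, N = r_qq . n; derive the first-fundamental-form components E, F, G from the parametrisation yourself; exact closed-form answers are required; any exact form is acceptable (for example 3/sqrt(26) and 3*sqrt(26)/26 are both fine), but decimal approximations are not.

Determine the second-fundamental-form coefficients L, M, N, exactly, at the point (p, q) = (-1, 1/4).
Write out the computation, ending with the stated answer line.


z_p = 47/16, z_q = 1/2, z_pp = 0, z_pq = -1/2, z_qq = 2
E = 2465/256, F = 47/32, G = 5/4; answer radicand W^2 = 2529/256
unnormalised second-form numerators: l = 0, m = -1/2, n = 2; L = l/sqrt(2529/256), and similarly M = m/sqrt(W^2), N = n/sqrt(W^2)

Answer: L = 0, M = -8*sqrt(281)/843, N = 32*sqrt(281)/843


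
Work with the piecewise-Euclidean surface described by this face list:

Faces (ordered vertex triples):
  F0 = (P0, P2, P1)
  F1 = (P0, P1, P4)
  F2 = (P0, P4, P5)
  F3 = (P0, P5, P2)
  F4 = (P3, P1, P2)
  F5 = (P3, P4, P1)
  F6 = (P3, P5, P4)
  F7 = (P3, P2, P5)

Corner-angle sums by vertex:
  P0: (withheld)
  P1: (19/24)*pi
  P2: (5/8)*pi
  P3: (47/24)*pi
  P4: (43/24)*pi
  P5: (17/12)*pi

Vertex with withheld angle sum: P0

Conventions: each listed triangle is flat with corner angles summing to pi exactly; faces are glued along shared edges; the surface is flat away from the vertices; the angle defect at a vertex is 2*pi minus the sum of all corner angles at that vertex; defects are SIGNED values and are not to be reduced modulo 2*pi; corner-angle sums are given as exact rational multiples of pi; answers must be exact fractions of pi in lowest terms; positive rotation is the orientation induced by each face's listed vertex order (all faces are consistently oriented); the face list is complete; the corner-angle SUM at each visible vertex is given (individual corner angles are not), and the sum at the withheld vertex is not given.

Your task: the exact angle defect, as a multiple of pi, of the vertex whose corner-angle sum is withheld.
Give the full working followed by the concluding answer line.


V = 6, E = 12, F = 8; chi = V - E + F = 2
Gauss-Bonnet: total defect = 2*pi*chi = 4*pi; visible defects sum to (41/12)*pi

Answer: defect(P0) = (7/12)*pi


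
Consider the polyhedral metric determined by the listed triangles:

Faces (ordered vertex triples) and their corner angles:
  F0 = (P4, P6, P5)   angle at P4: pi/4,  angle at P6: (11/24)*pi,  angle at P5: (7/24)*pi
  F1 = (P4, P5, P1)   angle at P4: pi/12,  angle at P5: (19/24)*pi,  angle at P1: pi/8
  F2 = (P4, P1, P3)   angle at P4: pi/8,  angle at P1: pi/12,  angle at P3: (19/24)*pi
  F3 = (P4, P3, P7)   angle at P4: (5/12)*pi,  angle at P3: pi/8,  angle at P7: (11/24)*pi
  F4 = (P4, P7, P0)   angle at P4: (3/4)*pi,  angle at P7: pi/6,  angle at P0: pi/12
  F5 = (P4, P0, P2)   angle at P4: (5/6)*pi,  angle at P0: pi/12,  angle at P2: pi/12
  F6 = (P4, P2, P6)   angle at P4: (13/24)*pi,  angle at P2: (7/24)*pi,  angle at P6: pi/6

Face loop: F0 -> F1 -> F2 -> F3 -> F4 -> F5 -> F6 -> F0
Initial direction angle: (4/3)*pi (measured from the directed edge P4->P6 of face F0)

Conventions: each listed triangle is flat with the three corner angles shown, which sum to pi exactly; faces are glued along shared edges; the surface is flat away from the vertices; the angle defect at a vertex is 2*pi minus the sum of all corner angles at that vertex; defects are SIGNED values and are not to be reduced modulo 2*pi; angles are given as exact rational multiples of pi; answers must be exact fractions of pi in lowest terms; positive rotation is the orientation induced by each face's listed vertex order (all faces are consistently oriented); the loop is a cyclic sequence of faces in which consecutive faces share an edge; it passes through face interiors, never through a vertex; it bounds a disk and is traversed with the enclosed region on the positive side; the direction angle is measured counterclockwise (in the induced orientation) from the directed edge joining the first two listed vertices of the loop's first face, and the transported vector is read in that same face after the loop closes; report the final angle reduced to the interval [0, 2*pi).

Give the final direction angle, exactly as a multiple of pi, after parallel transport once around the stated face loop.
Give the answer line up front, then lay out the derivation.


Answer: final direction angle = pi/3

enclosed vertex P4: corner angles sum to 3*pi, defect = 2*pi - 3*pi = -pi
transport around the loop rotates by the sum of enclosed defects; add to the initial angle mod 2*pi
final angle = (4/3)*pi - pi = pi/3 (mod 2*pi)


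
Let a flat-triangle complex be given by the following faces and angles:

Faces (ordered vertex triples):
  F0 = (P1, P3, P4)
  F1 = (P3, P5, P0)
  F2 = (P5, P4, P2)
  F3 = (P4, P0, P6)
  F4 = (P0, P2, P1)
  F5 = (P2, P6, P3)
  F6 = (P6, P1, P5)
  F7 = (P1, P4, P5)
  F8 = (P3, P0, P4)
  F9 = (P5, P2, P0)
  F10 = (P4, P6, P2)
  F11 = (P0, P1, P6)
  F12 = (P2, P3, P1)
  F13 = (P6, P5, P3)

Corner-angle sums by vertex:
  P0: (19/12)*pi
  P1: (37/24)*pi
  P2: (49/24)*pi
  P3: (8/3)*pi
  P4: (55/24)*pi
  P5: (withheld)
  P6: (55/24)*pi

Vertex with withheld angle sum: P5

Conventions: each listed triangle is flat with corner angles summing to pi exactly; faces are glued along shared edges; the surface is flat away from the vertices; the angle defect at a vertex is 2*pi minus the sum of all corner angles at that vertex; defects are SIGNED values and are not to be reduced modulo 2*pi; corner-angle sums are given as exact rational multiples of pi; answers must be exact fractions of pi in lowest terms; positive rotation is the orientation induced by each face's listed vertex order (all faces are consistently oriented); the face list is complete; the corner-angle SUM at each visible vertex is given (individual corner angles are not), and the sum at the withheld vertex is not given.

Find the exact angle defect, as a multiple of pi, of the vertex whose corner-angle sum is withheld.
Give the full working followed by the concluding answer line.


V = 7, E = 21, F = 14; chi = V - E + F = 0
Gauss-Bonnet: total defect = 2*pi*chi = 0; visible defects sum to (-5/12)*pi

Answer: defect(P5) = (5/12)*pi


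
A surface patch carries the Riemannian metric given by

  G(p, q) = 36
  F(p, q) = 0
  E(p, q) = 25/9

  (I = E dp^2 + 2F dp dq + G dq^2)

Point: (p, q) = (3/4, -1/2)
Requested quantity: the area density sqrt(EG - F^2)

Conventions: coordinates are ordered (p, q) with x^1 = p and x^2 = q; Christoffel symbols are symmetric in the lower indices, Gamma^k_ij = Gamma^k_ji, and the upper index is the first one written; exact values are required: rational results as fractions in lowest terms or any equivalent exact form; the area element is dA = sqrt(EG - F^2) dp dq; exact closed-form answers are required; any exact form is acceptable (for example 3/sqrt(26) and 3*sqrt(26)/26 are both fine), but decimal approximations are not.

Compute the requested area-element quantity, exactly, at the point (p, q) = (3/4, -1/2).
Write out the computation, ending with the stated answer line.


E = 25/9, F = 0, G = 36; EG - F^2 = 100

Answer: sqrt(EG - F^2) = 10


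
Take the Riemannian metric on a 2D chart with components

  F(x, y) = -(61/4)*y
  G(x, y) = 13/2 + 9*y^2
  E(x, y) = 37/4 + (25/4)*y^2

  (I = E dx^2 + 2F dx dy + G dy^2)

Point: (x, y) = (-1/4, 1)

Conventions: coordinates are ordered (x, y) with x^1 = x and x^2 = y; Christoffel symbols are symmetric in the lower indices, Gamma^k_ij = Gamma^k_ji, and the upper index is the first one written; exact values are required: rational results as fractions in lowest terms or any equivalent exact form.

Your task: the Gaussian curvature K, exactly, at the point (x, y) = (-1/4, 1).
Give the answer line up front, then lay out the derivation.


Answer: K = -6200/15129

E = 31/2, F = -61/4, G = 31/2, EG - F^2 = 123/16 at the point
E_x = 0, E_y = 25/2, F_x = 0, F_y = -61/4, G_x = 0, G_y = 18
E_yy = 25/2, F_xy = 0, G_xx = 0
Using the Brioschi determinant formula for K from the metric derivatives:
M1 = [[-E_yy/2 + F_xy - G_xx/2, E_x/2, F_x - E_y/2], [F_y - G_x/2, E, F], [G_y/2, F, G]] = [[-25/4, 0, -25/4], [-61/4, 31/2, -61/4], [9, -61/4, 31/2]]; det M1 = -10075/16
M2 = [[0, E_y/2, G_x/2], [E_y/2, E, F], [G_x/2, F, G]] = [[0, 25/4, 0], [25/4, 31/2, -61/4], [0, -61/4, 31/2]]; det M2 = -19375/32
det M1 - det M2 = -775/32; K = -775/32 / (123/16)^2 = -6200/15129


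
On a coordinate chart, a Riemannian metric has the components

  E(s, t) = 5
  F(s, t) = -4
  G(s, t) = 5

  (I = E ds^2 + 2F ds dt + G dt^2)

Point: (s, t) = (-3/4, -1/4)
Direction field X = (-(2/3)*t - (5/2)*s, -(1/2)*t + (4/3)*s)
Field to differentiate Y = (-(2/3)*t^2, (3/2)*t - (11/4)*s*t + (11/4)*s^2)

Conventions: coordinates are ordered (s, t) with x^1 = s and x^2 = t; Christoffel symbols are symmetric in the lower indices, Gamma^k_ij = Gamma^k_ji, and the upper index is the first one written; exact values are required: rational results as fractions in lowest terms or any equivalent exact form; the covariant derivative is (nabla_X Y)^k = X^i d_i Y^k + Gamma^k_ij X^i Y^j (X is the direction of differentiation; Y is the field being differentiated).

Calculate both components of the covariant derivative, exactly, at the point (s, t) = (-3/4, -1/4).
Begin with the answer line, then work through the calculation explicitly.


Answer: (nabla_X Y)^s = -7/24, (nabla_X Y)^t = -973/96

E = 5, F = -4, G = 5 at the point
E_s = 0, E_t = 0, F_s = 0, F_t = 0, G_s = 0, G_t = 0
EG - F^2 = 9;  g^inv = (1/9) * [[5, 4], [4, 5]]
first-kind symbols [ij,l] = (1/2)(d_i g_jl + d_j g_il - d_l g_ij): [ss,s] = E_s/2 = 0, [ss,t] = F_s - E_t/2 = 0, [st,s] = E_t/2 = 0, [st,t] = G_s/2 = 0, [tt,s] = F_t - G_s/2 = 0, [tt,t] = G_t/2 = 0
Gamma^s_ij = (G*[ij,s] - F*[ij,t])/(EG - F^2), Gamma^t_ij = (E*[ij,t] - F*[ij,s])/(EG - F^2)
Gamma_sss = 0, Gamma_sst = 0, Gamma_stt = 0, Gamma_tss = 0, Gamma_tst = 0, Gamma_ttt = 0
X = (49/24, -7/8), Y = (-1/24, 21/32) at the point


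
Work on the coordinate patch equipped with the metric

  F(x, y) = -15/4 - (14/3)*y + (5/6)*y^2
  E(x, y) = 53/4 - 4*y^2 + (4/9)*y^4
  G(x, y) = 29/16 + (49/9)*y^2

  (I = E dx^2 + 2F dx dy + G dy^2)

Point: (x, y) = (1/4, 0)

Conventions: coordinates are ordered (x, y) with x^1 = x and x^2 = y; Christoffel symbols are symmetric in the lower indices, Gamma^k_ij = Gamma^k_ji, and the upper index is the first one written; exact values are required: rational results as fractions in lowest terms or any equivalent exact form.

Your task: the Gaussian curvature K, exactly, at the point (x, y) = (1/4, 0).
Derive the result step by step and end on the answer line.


E = 53/4, F = -15/4, G = 29/16, EG - F^2 = 637/64 at the point
E_x = 0, E_y = 0, F_x = 0, F_y = -14/3, G_x = 0, G_y = 0
E_yy = -8, F_xy = 0, G_xx = 0
Compute both Brioschi determinants and normalise by (EG - F^2)^2.
M1 = [[-E_yy/2 + F_xy - G_xx/2, E_x/2, F_x - E_y/2], [F_y - G_x/2, E, F], [G_y/2, F, G]] = [[4, 0, 0], [-14/3, 53/4, -15/4], [0, -15/4, 29/16]]; det M1 = 637/16
M2 = [[0, E_y/2, G_x/2], [E_y/2, E, F], [G_x/2, F, G]] = [[0, 0, 0], [0, 53/4, -15/4], [0, -15/4, 29/16]]; det M2 = 0
det M1 - det M2 = 637/16; K = 637/16 / (637/64)^2 = 256/637

Answer: K = 256/637


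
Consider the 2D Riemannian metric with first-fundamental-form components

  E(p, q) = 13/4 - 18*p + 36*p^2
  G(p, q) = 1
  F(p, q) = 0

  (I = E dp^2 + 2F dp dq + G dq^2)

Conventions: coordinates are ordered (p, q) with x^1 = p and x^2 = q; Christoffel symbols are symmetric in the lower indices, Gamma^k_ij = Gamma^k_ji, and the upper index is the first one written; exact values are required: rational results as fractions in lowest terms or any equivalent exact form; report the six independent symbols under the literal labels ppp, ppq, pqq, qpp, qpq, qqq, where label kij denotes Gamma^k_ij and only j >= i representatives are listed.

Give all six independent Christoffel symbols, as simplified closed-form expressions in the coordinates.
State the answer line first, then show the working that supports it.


Answer: Gamma_ppp = (144*p - 36)/(144*p^2 - 72*p + 13), Gamma_ppq = 0, Gamma_pqq = 0, Gamma_qpp = 0, Gamma_qpq = 0, Gamma_qqq = 0

E = 13/4 - 18*p + 36*p^2; F = 0; G = 1
Gamma^k_ij = (1/2) g^{kl} (d_i g_jl + d_j g_il - d_l g_ij), with g^inv = (1/(EG-F^2)) [[G, -F], [-F, E]]
first partials: E_p = -18 + 72*p, E_q = 0, F_p = 0, F_q = 0, G_p = 0, G_q = 0
D = EG - F^2 = 13/4 - 18*p + 36*p^2
expanded: Gamma^p_pp = (G E_p - 2F F_p + F E_q)/(2D), Gamma^p_pq = (G E_q - F G_p)/(2D), Gamma^p_qq = (2G F_q - G G_p - F G_q)/(2D), Gamma^q_pp = (2E F_p - E E_q - F E_p)/(2D), Gamma^q_pq = (E G_p - F E_q)/(2D), Gamma^q_qq = (E G_q - 2F F_q + F G_p)/(2D); substitute and cancel common factors
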